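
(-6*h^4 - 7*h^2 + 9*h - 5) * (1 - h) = 6*h^5 - 6*h^4 + 7*h^3 - 16*h^2 + 14*h - 5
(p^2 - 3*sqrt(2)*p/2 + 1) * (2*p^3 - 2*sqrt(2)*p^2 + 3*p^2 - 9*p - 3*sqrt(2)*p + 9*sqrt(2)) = 2*p^5 - 5*sqrt(2)*p^4 + 3*p^4 - 15*sqrt(2)*p^3/2 - p^3 + 12*p^2 + 41*sqrt(2)*p^2/2 - 36*p - 3*sqrt(2)*p + 9*sqrt(2)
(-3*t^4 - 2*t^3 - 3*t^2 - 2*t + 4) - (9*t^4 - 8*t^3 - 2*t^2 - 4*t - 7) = -12*t^4 + 6*t^3 - t^2 + 2*t + 11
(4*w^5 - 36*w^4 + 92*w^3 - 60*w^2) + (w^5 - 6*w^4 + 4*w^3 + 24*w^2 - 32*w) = 5*w^5 - 42*w^4 + 96*w^3 - 36*w^2 - 32*w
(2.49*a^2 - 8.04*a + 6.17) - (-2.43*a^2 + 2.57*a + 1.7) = 4.92*a^2 - 10.61*a + 4.47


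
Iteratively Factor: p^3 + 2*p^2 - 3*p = (p)*(p^2 + 2*p - 3) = p*(p - 1)*(p + 3)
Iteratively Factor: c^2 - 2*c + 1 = (c - 1)*(c - 1)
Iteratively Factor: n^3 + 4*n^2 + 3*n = (n + 3)*(n^2 + n) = n*(n + 3)*(n + 1)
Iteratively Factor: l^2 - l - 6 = (l - 3)*(l + 2)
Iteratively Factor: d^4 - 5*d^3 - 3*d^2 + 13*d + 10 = (d - 2)*(d^3 - 3*d^2 - 9*d - 5) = (d - 2)*(d + 1)*(d^2 - 4*d - 5) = (d - 5)*(d - 2)*(d + 1)*(d + 1)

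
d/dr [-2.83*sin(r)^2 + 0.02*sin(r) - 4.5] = (0.02 - 5.66*sin(r))*cos(r)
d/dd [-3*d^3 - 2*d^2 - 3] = d*(-9*d - 4)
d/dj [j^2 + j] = 2*j + 1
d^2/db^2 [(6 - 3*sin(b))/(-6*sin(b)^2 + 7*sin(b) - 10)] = 3*(-36*sin(b)^5 + 246*sin(b)^4 + 180*sin(b)^3 - 884*sin(b)^2 + 184*sin(b) + 184)/(6*sin(b)^2 - 7*sin(b) + 10)^3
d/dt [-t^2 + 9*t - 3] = 9 - 2*t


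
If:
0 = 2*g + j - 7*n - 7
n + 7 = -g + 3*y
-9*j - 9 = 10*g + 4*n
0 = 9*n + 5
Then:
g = 313/72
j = -67/12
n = -5/9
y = 259/72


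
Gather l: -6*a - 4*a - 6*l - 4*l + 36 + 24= -10*a - 10*l + 60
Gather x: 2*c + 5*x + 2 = 2*c + 5*x + 2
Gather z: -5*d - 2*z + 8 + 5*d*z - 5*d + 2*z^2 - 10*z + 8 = -10*d + 2*z^2 + z*(5*d - 12) + 16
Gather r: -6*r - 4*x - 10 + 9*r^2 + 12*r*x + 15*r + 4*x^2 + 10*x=9*r^2 + r*(12*x + 9) + 4*x^2 + 6*x - 10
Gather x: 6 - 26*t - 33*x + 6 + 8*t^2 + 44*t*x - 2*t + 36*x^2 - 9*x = 8*t^2 - 28*t + 36*x^2 + x*(44*t - 42) + 12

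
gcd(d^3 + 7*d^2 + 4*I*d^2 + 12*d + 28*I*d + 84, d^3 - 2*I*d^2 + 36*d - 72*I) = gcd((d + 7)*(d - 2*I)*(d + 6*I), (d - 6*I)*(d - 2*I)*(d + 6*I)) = d^2 + 4*I*d + 12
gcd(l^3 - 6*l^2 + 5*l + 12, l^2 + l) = l + 1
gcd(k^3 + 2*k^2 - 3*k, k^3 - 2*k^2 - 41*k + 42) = k - 1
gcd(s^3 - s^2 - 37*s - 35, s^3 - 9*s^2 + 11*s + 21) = s^2 - 6*s - 7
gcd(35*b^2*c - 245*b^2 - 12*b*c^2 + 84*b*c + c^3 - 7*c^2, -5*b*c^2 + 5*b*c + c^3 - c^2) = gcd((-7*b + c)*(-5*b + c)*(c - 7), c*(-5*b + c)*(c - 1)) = 5*b - c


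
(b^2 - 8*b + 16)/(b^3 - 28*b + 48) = (b - 4)/(b^2 + 4*b - 12)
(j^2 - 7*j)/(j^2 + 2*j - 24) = j*(j - 7)/(j^2 + 2*j - 24)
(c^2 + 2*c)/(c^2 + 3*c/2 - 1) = 2*c/(2*c - 1)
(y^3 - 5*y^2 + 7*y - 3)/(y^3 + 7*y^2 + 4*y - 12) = (y^2 - 4*y + 3)/(y^2 + 8*y + 12)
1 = 1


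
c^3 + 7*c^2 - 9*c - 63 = (c - 3)*(c + 3)*(c + 7)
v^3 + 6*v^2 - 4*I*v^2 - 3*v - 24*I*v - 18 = (v + 6)*(v - 3*I)*(v - I)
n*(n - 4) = n^2 - 4*n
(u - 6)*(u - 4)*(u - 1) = u^3 - 11*u^2 + 34*u - 24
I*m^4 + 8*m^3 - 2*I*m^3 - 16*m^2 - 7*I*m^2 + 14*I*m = m*(m - 2)*(m - 7*I)*(I*m + 1)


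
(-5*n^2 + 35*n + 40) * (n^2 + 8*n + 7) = -5*n^4 - 5*n^3 + 285*n^2 + 565*n + 280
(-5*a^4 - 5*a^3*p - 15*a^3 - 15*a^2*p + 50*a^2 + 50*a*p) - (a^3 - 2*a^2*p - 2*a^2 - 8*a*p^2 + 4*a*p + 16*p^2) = -5*a^4 - 5*a^3*p - 16*a^3 - 13*a^2*p + 52*a^2 + 8*a*p^2 + 46*a*p - 16*p^2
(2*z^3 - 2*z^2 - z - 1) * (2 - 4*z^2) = -8*z^5 + 8*z^4 + 8*z^3 - 2*z - 2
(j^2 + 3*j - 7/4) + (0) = j^2 + 3*j - 7/4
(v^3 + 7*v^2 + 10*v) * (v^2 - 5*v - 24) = v^5 + 2*v^4 - 49*v^3 - 218*v^2 - 240*v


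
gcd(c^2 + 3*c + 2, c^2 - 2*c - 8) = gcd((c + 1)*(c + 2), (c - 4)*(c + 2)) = c + 2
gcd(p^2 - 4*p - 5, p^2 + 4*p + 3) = p + 1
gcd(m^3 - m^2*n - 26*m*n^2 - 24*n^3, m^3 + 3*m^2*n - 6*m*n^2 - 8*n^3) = m^2 + 5*m*n + 4*n^2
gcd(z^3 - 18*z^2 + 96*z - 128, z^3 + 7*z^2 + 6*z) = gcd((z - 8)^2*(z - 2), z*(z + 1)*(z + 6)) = 1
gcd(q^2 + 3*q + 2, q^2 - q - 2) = q + 1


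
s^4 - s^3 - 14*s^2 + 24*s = s*(s - 3)*(s - 2)*(s + 4)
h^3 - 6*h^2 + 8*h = h*(h - 4)*(h - 2)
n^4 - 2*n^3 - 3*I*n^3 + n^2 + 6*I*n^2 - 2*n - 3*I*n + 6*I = (n - 2)*(n - 3*I)*(n - I)*(n + I)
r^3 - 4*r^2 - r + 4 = (r - 4)*(r - 1)*(r + 1)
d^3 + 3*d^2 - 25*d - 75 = (d - 5)*(d + 3)*(d + 5)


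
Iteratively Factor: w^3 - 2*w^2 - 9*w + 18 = (w - 3)*(w^2 + w - 6) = (w - 3)*(w - 2)*(w + 3)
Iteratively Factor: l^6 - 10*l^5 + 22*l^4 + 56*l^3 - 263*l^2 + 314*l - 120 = (l - 1)*(l^5 - 9*l^4 + 13*l^3 + 69*l^2 - 194*l + 120) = (l - 1)^2*(l^4 - 8*l^3 + 5*l^2 + 74*l - 120) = (l - 2)*(l - 1)^2*(l^3 - 6*l^2 - 7*l + 60) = (l - 2)*(l - 1)^2*(l + 3)*(l^2 - 9*l + 20) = (l - 5)*(l - 2)*(l - 1)^2*(l + 3)*(l - 4)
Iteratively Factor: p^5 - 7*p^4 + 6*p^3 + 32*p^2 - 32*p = (p - 1)*(p^4 - 6*p^3 + 32*p) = (p - 1)*(p + 2)*(p^3 - 8*p^2 + 16*p) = p*(p - 1)*(p + 2)*(p^2 - 8*p + 16) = p*(p - 4)*(p - 1)*(p + 2)*(p - 4)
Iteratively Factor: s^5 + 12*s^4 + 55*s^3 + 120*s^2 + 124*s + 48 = (s + 3)*(s^4 + 9*s^3 + 28*s^2 + 36*s + 16) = (s + 3)*(s + 4)*(s^3 + 5*s^2 + 8*s + 4) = (s + 2)*(s + 3)*(s + 4)*(s^2 + 3*s + 2) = (s + 1)*(s + 2)*(s + 3)*(s + 4)*(s + 2)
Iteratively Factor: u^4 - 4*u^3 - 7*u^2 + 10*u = (u + 2)*(u^3 - 6*u^2 + 5*u) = (u - 1)*(u + 2)*(u^2 - 5*u) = u*(u - 1)*(u + 2)*(u - 5)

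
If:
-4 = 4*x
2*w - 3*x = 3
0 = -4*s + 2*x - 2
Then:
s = -1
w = 0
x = -1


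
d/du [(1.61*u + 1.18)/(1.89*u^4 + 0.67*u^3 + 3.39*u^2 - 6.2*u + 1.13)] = (-9.1287*u^4 - 11.0782*u^3 - 7.8297*u^2 - 8.0004*u + 9.1353)/(3.5721*u^8 + 2.5326*u^7 + 13.2631*u^6 - 18.8934*u^5 + 7.4555*u^4 - 40.5218*u^3 + 46.1014*u^2 - 14.012*u + 1.2769)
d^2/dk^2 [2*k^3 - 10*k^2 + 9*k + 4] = 12*k - 20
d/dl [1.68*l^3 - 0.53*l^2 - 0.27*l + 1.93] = 5.04*l^2 - 1.06*l - 0.27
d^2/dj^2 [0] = 0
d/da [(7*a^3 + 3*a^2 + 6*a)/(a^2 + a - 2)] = (7*a^4 + 14*a^3 - 45*a^2 - 12*a - 12)/(a^4 + 2*a^3 - 3*a^2 - 4*a + 4)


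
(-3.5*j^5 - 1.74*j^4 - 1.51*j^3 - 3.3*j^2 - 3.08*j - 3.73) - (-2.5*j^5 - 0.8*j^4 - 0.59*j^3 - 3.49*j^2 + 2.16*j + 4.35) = -1.0*j^5 - 0.94*j^4 - 0.92*j^3 + 0.19*j^2 - 5.24*j - 8.08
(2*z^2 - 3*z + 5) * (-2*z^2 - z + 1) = -4*z^4 + 4*z^3 - 5*z^2 - 8*z + 5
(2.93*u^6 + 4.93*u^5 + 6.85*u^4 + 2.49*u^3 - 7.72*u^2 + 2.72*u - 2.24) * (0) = 0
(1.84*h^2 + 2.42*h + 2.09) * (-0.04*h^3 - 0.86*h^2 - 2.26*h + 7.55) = -0.0736*h^5 - 1.6792*h^4 - 6.3232*h^3 + 6.6254*h^2 + 13.5476*h + 15.7795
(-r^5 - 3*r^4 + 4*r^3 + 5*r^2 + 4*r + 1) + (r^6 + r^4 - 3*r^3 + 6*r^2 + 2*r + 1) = r^6 - r^5 - 2*r^4 + r^3 + 11*r^2 + 6*r + 2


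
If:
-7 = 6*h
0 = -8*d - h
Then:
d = 7/48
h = -7/6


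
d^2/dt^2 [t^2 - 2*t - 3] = 2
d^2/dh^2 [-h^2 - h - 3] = -2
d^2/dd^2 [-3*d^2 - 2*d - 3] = -6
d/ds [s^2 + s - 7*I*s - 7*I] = 2*s + 1 - 7*I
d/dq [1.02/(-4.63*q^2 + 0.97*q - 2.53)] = (9.4452*q - 0.9894)/(4.63*q^2 - 0.97*q + 2.53)^2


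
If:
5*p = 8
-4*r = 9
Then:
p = 8/5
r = -9/4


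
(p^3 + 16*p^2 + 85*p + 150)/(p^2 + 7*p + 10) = (p^2 + 11*p + 30)/(p + 2)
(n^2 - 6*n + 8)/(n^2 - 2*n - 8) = (n - 2)/(n + 2)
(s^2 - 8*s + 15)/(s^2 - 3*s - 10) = (s - 3)/(s + 2)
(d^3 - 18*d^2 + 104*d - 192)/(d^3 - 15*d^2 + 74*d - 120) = (d - 8)/(d - 5)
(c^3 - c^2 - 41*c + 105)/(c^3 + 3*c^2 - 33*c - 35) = (c - 3)/(c + 1)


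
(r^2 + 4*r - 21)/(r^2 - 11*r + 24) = (r + 7)/(r - 8)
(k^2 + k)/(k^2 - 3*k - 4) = k/(k - 4)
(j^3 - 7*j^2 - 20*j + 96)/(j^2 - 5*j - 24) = (j^2 + j - 12)/(j + 3)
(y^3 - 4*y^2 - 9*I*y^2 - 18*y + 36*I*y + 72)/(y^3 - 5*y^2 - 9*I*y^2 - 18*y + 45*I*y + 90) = (y - 4)/(y - 5)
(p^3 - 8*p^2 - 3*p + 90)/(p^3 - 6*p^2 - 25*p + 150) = (p + 3)/(p + 5)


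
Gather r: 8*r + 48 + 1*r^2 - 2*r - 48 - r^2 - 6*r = 0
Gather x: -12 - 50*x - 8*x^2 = -8*x^2 - 50*x - 12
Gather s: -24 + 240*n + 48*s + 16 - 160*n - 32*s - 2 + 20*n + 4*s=100*n + 20*s - 10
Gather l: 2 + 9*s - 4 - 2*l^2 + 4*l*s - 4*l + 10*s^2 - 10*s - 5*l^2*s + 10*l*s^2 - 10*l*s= l^2*(-5*s - 2) + l*(10*s^2 - 6*s - 4) + 10*s^2 - s - 2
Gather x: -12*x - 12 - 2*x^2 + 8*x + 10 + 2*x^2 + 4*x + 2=0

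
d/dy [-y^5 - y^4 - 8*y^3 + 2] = y^2*(-5*y^2 - 4*y - 24)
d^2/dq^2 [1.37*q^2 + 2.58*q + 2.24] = 2.74000000000000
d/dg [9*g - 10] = 9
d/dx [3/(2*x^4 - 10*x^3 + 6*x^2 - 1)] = 6*x*(-4*x^2 + 15*x - 6)/(2*x^4 - 10*x^3 + 6*x^2 - 1)^2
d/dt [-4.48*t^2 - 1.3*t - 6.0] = -8.96*t - 1.3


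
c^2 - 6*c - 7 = (c - 7)*(c + 1)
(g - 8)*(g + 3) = g^2 - 5*g - 24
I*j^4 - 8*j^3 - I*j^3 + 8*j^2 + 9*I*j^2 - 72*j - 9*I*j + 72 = (j - 3*I)*(j + 3*I)*(j + 8*I)*(I*j - I)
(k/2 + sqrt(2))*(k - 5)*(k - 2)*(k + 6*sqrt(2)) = k^4/2 - 7*k^3/2 + 4*sqrt(2)*k^3 - 28*sqrt(2)*k^2 + 17*k^2 - 84*k + 40*sqrt(2)*k + 120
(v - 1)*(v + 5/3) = v^2 + 2*v/3 - 5/3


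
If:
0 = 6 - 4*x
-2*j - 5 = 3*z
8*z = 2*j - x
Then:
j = -71/44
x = 3/2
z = -13/22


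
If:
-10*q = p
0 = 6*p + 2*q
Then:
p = 0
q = 0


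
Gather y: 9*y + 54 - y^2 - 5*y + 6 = -y^2 + 4*y + 60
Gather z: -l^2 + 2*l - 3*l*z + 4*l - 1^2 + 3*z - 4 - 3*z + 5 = -l^2 - 3*l*z + 6*l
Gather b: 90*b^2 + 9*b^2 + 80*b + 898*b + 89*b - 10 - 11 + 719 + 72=99*b^2 + 1067*b + 770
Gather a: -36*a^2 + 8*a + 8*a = -36*a^2 + 16*a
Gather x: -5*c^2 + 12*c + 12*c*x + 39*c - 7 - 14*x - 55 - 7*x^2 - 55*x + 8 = -5*c^2 + 51*c - 7*x^2 + x*(12*c - 69) - 54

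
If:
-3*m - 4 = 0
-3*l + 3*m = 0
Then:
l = -4/3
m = -4/3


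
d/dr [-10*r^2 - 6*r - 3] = -20*r - 6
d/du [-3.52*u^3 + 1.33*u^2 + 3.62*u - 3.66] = -10.56*u^2 + 2.66*u + 3.62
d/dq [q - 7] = 1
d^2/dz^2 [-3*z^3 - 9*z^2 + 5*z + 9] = -18*z - 18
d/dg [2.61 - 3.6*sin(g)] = -3.6*cos(g)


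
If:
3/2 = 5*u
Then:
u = 3/10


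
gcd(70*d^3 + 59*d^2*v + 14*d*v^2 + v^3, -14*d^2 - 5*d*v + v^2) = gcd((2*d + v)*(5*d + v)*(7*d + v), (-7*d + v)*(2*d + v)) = 2*d + v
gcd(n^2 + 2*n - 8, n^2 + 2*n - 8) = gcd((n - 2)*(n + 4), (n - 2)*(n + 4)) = n^2 + 2*n - 8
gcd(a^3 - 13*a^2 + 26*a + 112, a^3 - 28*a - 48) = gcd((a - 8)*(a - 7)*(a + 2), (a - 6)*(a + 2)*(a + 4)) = a + 2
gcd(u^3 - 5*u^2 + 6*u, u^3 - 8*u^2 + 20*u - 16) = u - 2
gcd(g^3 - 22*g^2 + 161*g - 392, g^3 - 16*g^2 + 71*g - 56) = g^2 - 15*g + 56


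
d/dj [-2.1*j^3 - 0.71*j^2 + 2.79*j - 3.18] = -6.3*j^2 - 1.42*j + 2.79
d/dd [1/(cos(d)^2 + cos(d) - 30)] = (2*cos(d) + 1)*sin(d)/(cos(d)^2 + cos(d) - 30)^2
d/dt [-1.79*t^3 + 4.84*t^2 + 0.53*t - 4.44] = -5.37*t^2 + 9.68*t + 0.53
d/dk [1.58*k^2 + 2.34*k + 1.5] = 3.16*k + 2.34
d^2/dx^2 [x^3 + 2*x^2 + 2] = 6*x + 4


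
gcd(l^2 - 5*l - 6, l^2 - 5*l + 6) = 1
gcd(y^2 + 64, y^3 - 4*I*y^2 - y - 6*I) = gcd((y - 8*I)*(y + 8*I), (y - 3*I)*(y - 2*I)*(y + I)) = 1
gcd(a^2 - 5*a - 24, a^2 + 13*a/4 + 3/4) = a + 3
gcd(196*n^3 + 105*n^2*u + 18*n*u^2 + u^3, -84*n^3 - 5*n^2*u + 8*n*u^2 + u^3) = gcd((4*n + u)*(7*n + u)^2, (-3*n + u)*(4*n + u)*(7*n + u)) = 28*n^2 + 11*n*u + u^2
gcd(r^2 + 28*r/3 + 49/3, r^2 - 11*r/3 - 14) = r + 7/3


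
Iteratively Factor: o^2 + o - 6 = (o - 2)*(o + 3)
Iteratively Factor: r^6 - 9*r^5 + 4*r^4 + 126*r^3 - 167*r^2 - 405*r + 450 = (r + 3)*(r^5 - 12*r^4 + 40*r^3 + 6*r^2 - 185*r + 150) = (r - 1)*(r + 3)*(r^4 - 11*r^3 + 29*r^2 + 35*r - 150) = (r - 3)*(r - 1)*(r + 3)*(r^3 - 8*r^2 + 5*r + 50) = (r - 3)*(r - 1)*(r + 2)*(r + 3)*(r^2 - 10*r + 25) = (r - 5)*(r - 3)*(r - 1)*(r + 2)*(r + 3)*(r - 5)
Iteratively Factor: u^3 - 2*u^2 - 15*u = (u)*(u^2 - 2*u - 15) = u*(u - 5)*(u + 3)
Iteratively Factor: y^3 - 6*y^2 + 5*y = (y - 1)*(y^2 - 5*y) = y*(y - 1)*(y - 5)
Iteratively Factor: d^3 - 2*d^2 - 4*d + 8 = (d - 2)*(d^2 - 4) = (d - 2)^2*(d + 2)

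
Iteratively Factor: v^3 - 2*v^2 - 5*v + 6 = (v - 3)*(v^2 + v - 2) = (v - 3)*(v + 2)*(v - 1)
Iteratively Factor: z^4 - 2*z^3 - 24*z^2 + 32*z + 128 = (z + 4)*(z^3 - 6*z^2 + 32) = (z + 2)*(z + 4)*(z^2 - 8*z + 16) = (z - 4)*(z + 2)*(z + 4)*(z - 4)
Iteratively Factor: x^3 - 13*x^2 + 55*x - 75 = (x - 5)*(x^2 - 8*x + 15) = (x - 5)*(x - 3)*(x - 5)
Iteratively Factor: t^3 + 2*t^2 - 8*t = (t - 2)*(t^2 + 4*t) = t*(t - 2)*(t + 4)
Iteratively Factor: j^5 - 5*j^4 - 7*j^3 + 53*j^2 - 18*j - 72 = (j - 4)*(j^4 - j^3 - 11*j^2 + 9*j + 18) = (j - 4)*(j + 1)*(j^3 - 2*j^2 - 9*j + 18) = (j - 4)*(j - 3)*(j + 1)*(j^2 + j - 6) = (j - 4)*(j - 3)*(j - 2)*(j + 1)*(j + 3)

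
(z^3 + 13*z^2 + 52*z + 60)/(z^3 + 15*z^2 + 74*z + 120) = (z + 2)/(z + 4)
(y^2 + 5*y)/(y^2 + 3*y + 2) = y*(y + 5)/(y^2 + 3*y + 2)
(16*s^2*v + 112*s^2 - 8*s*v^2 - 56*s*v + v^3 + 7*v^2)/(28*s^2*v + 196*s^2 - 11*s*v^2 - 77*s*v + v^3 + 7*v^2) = (4*s - v)/(7*s - v)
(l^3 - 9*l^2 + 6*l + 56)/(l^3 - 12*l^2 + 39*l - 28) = (l + 2)/(l - 1)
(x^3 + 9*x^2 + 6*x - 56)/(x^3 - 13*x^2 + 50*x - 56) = (x^2 + 11*x + 28)/(x^2 - 11*x + 28)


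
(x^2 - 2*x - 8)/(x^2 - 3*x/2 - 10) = 2*(x + 2)/(2*x + 5)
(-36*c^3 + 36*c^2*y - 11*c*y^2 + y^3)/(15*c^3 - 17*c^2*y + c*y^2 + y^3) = (12*c^2 - 8*c*y + y^2)/(-5*c^2 + 4*c*y + y^2)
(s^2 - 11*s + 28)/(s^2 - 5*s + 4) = (s - 7)/(s - 1)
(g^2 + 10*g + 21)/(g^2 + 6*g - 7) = (g + 3)/(g - 1)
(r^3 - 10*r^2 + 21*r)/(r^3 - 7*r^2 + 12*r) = (r - 7)/(r - 4)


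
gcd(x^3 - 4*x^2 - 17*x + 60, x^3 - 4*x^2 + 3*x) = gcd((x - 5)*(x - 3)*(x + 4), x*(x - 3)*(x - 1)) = x - 3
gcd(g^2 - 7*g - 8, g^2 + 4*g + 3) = g + 1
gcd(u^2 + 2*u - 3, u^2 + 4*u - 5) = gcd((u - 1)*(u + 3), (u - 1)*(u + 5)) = u - 1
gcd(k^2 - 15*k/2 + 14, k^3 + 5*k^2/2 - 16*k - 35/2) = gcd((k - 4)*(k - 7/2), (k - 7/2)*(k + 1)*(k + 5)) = k - 7/2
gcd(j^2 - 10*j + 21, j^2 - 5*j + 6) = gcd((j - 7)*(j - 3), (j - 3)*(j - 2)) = j - 3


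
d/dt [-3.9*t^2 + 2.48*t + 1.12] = 2.48 - 7.8*t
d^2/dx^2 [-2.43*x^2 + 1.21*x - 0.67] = -4.86000000000000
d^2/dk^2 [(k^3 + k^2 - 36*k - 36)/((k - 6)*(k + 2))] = -8/(k^3 + 6*k^2 + 12*k + 8)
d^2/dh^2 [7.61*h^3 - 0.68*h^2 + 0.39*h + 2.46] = 45.66*h - 1.36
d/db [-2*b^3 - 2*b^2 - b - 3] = -6*b^2 - 4*b - 1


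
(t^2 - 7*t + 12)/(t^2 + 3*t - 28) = (t - 3)/(t + 7)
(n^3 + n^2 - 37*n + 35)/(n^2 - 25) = (n^2 + 6*n - 7)/(n + 5)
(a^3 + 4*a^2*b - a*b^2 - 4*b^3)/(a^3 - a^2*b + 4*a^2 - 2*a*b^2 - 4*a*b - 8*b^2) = (a^2 + 3*a*b - 4*b^2)/(a^2 - 2*a*b + 4*a - 8*b)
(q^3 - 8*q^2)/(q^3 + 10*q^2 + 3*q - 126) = q^2*(q - 8)/(q^3 + 10*q^2 + 3*q - 126)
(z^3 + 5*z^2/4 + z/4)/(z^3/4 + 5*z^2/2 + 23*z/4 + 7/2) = z*(4*z + 1)/(z^2 + 9*z + 14)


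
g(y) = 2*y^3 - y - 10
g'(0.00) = -1.00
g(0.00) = -10.00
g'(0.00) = -1.00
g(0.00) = -10.00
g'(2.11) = 25.71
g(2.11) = 6.68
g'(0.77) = 2.56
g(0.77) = -9.86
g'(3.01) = 53.36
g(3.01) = 41.53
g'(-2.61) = 39.87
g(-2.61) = -42.95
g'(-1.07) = 5.87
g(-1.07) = -11.38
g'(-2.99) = 52.64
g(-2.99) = -60.47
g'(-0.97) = 4.65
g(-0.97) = -10.86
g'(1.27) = 8.68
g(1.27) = -7.17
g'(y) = 6*y^2 - 1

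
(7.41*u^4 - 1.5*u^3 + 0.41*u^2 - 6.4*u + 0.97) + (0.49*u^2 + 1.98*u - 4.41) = 7.41*u^4 - 1.5*u^3 + 0.9*u^2 - 4.42*u - 3.44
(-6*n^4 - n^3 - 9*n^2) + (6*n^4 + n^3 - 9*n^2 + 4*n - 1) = -18*n^2 + 4*n - 1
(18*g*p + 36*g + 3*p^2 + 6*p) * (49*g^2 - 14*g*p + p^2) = 882*g^3*p + 1764*g^3 - 105*g^2*p^2 - 210*g^2*p - 24*g*p^3 - 48*g*p^2 + 3*p^4 + 6*p^3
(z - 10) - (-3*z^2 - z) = 3*z^2 + 2*z - 10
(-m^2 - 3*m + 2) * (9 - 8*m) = 8*m^3 + 15*m^2 - 43*m + 18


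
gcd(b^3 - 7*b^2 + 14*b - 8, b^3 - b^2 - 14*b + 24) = b - 2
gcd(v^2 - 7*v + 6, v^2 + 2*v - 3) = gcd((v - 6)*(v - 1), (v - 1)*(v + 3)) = v - 1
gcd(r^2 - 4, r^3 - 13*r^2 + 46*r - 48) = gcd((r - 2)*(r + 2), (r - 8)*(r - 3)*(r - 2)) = r - 2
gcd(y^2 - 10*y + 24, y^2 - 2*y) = 1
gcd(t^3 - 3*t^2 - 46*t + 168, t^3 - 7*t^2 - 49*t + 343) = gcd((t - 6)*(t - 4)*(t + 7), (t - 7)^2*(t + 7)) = t + 7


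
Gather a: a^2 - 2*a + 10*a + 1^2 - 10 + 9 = a^2 + 8*a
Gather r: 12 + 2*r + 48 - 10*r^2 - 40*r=-10*r^2 - 38*r + 60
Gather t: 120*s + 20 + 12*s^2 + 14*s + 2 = 12*s^2 + 134*s + 22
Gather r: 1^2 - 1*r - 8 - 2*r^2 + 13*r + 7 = -2*r^2 + 12*r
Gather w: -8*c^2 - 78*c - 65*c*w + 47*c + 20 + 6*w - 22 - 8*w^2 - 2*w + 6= -8*c^2 - 31*c - 8*w^2 + w*(4 - 65*c) + 4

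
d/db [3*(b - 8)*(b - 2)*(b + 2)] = 9*b^2 - 48*b - 12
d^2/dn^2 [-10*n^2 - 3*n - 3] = -20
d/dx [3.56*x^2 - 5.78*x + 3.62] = 7.12*x - 5.78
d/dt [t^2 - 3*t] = 2*t - 3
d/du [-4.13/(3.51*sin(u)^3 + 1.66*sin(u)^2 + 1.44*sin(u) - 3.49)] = (43.4889*sin(u)^2 + 13.7116*sin(u) + 5.9472)*cos(u)/(3.51*sin(u)^3 + 1.66*sin(u)^2 + 1.44*sin(u) - 3.49)^2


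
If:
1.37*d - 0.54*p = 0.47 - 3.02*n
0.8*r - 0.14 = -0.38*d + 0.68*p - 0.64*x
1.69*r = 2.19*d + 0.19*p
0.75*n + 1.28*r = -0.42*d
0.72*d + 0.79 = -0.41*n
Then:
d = -10.89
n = 17.20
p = 67.68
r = -6.50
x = 86.72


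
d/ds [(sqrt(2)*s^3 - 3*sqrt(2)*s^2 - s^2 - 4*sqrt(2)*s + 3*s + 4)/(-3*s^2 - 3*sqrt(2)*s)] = (-sqrt(2)*s^4 - 4*s^3 - 3*sqrt(2)*s^2 + 9*s^2 + 8*s + 4*sqrt(2))/(3*s^2*(s^2 + 2*sqrt(2)*s + 2))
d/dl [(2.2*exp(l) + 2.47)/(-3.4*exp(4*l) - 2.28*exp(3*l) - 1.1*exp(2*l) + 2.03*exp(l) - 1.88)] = (22.44*exp(4*l) + 43.624*exp(3*l) + 19.3148*exp(2*l) + 5.434*exp(l) - 9.1501)*exp(l)/(11.56*exp(8*l) + 15.504*exp(7*l) + 12.6784*exp(6*l) - 8.788*exp(5*l) + 4.7372*exp(4*l) + 4.1068*exp(3*l) + 8.2569*exp(2*l) - 7.6328*exp(l) + 3.5344)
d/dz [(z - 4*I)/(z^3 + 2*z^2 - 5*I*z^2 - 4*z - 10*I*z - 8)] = (-2*z - 2 + I)/(z^4 + z^3*(4 - 2*I) + z^2*(3 - 8*I) + z*(-4 - 8*I) - 4)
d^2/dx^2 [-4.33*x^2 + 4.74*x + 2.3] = -8.66000000000000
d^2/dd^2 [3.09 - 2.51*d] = 0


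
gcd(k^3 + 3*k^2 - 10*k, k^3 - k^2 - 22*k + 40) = k^2 + 3*k - 10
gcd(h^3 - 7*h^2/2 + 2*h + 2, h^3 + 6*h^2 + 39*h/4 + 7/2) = h + 1/2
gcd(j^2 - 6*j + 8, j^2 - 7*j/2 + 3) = j - 2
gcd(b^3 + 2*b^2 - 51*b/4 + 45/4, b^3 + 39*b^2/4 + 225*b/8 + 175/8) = b + 5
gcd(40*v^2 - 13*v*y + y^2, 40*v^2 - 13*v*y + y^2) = 40*v^2 - 13*v*y + y^2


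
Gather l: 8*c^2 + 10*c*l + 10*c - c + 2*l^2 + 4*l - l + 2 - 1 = 8*c^2 + 9*c + 2*l^2 + l*(10*c + 3) + 1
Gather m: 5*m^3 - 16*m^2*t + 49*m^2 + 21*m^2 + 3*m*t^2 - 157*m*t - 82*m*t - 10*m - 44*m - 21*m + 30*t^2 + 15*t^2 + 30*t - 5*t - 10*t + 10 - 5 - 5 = 5*m^3 + m^2*(70 - 16*t) + m*(3*t^2 - 239*t - 75) + 45*t^2 + 15*t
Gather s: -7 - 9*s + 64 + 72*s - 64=63*s - 7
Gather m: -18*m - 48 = -18*m - 48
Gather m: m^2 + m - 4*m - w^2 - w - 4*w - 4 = m^2 - 3*m - w^2 - 5*w - 4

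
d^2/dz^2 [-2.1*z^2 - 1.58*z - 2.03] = -4.20000000000000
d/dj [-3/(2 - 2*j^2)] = -3*j/(j^2 - 1)^2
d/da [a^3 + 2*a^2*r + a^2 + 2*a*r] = 3*a^2 + 4*a*r + 2*a + 2*r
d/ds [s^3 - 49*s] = 3*s^2 - 49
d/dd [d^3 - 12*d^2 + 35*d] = 3*d^2 - 24*d + 35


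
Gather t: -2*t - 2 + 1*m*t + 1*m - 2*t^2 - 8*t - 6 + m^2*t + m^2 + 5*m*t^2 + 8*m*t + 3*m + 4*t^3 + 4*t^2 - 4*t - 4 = m^2 + 4*m + 4*t^3 + t^2*(5*m + 2) + t*(m^2 + 9*m - 14) - 12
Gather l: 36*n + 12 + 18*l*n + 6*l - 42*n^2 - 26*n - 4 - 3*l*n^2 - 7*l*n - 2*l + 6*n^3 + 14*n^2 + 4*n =l*(-3*n^2 + 11*n + 4) + 6*n^3 - 28*n^2 + 14*n + 8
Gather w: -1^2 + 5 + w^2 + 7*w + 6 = w^2 + 7*w + 10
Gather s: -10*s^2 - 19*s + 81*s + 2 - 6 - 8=-10*s^2 + 62*s - 12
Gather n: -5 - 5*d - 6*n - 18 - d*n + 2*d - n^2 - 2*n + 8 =-3*d - n^2 + n*(-d - 8) - 15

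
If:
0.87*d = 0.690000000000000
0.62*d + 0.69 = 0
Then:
No Solution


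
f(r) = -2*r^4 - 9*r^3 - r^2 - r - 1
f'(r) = -8*r^3 - 27*r^2 - 2*r - 1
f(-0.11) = -0.89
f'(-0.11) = -1.10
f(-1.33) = 13.48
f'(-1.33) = -27.28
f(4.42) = -1565.46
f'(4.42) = -1228.13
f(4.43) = -1577.77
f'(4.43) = -1235.24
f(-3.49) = 76.18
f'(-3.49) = 17.19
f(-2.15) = 43.24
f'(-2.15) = -42.00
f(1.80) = -79.52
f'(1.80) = -138.74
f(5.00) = -2406.00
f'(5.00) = -1686.00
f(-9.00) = -6634.00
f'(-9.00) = 3662.00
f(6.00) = -4579.00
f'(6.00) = -2713.00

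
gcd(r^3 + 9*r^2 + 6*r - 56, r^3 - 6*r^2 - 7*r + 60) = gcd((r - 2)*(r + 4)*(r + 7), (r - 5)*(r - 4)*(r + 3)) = 1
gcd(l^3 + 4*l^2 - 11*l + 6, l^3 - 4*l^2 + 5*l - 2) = l^2 - 2*l + 1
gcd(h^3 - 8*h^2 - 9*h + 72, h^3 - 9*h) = h^2 - 9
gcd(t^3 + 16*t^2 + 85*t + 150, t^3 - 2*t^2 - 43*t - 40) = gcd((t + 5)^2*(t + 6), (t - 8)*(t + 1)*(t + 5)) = t + 5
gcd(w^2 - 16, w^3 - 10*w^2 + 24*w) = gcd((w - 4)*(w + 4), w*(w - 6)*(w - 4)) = w - 4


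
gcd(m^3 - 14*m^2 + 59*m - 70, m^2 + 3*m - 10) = m - 2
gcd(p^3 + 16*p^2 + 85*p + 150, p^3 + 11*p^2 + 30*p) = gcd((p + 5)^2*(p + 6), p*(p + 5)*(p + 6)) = p^2 + 11*p + 30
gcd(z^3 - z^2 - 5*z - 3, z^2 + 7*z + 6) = z + 1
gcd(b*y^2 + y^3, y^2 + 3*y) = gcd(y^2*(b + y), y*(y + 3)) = y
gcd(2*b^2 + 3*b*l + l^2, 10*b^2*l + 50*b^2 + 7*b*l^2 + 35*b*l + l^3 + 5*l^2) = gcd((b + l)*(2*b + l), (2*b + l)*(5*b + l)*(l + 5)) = 2*b + l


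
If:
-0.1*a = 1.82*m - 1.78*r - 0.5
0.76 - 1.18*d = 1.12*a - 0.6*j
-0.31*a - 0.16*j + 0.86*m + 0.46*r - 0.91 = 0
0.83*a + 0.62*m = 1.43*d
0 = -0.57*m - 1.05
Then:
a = -3.97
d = -3.10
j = -14.77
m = -1.84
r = -2.39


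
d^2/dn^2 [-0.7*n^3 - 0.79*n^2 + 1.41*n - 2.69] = -4.2*n - 1.58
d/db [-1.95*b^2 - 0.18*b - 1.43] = -3.9*b - 0.18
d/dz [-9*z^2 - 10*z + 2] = -18*z - 10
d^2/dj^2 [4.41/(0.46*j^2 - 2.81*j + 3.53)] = (-1.866312*j^2 + 11.400732*j + 4.41*(0.92*j - 2.81)*(1.84*j - 5.62) - 14.321916)/(0.46*j^2 - 2.81*j + 3.53)^3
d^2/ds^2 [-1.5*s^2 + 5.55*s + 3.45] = -3.00000000000000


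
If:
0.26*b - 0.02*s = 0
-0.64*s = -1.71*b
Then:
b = 0.00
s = 0.00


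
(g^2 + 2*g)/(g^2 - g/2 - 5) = 2*g/(2*g - 5)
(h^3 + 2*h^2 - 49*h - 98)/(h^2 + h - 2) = (h^2 - 49)/(h - 1)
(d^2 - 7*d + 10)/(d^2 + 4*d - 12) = (d - 5)/(d + 6)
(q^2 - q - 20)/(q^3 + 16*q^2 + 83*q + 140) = (q - 5)/(q^2 + 12*q + 35)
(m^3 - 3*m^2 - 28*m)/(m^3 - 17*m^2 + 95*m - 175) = m*(m + 4)/(m^2 - 10*m + 25)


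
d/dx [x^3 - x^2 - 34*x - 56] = 3*x^2 - 2*x - 34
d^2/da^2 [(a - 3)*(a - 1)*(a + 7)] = 6*a + 6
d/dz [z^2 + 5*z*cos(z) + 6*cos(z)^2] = -5*z*sin(z) + 2*z - 6*sin(2*z) + 5*cos(z)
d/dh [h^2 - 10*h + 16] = 2*h - 10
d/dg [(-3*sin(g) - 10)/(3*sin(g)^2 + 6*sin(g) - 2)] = 3*(3*sin(g)^2 + 20*sin(g) + 22)*cos(g)/(3*sin(g)^2 + 6*sin(g) - 2)^2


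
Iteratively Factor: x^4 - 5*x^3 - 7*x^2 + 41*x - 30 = (x - 1)*(x^3 - 4*x^2 - 11*x + 30) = (x - 5)*(x - 1)*(x^2 + x - 6) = (x - 5)*(x - 2)*(x - 1)*(x + 3)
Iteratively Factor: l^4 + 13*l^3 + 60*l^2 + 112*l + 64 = (l + 4)*(l^3 + 9*l^2 + 24*l + 16) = (l + 1)*(l + 4)*(l^2 + 8*l + 16) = (l + 1)*(l + 4)^2*(l + 4)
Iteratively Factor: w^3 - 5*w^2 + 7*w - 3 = (w - 1)*(w^2 - 4*w + 3) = (w - 3)*(w - 1)*(w - 1)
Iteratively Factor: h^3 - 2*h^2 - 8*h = (h + 2)*(h^2 - 4*h) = (h - 4)*(h + 2)*(h)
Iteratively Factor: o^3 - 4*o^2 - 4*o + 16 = (o + 2)*(o^2 - 6*o + 8) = (o - 4)*(o + 2)*(o - 2)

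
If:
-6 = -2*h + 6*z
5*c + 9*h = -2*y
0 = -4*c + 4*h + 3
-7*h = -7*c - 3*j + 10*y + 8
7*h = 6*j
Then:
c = 313/588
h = -32/147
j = -16/63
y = -59/168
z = -473/441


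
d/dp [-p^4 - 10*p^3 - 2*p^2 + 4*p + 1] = -4*p^3 - 30*p^2 - 4*p + 4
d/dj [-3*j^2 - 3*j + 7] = -6*j - 3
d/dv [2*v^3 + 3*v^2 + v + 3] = 6*v^2 + 6*v + 1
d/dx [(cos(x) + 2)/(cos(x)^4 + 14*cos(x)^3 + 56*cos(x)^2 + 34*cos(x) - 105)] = (3*sin(x)^4 - 146*sin(x)^2 + 251*cos(x) + 9*cos(3*x) + 316)*sin(x)/((cos(x) - 1)^2*(cos(x) + 3)^2*(cos(x) + 5)^2*(cos(x) + 7)^2)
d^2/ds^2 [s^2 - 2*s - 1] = 2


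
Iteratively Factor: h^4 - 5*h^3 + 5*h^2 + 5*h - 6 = (h - 2)*(h^3 - 3*h^2 - h + 3) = (h - 2)*(h - 1)*(h^2 - 2*h - 3) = (h - 2)*(h - 1)*(h + 1)*(h - 3)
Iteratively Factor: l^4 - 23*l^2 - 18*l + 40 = (l - 5)*(l^3 + 5*l^2 + 2*l - 8) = (l - 5)*(l + 4)*(l^2 + l - 2) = (l - 5)*(l + 2)*(l + 4)*(l - 1)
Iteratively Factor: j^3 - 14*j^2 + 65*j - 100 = (j - 4)*(j^2 - 10*j + 25) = (j - 5)*(j - 4)*(j - 5)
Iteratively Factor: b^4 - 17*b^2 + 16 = (b + 1)*(b^3 - b^2 - 16*b + 16) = (b + 1)*(b + 4)*(b^2 - 5*b + 4) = (b - 1)*(b + 1)*(b + 4)*(b - 4)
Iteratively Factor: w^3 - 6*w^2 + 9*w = (w - 3)*(w^2 - 3*w) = w*(w - 3)*(w - 3)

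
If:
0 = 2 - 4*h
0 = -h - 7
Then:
No Solution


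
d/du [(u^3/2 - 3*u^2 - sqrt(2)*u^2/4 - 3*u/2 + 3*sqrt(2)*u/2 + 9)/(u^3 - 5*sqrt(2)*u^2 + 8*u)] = (-9*sqrt(2)*u^4 + 12*u^4 - 12*sqrt(2)*u^3 + 44*u^3 - 144*u^2 - 38*sqrt(2)*u^2 + 360*sqrt(2)*u - 288)/(4*u^2*(u^4 - 10*sqrt(2)*u^3 + 66*u^2 - 80*sqrt(2)*u + 64))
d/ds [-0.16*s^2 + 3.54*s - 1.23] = 3.54 - 0.32*s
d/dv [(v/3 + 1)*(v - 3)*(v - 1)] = v^2 - 2*v/3 - 3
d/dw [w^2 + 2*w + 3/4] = 2*w + 2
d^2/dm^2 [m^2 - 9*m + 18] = 2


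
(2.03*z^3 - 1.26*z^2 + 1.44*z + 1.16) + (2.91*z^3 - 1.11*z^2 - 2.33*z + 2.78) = 4.94*z^3 - 2.37*z^2 - 0.89*z + 3.94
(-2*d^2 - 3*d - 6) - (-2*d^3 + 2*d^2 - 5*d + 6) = 2*d^3 - 4*d^2 + 2*d - 12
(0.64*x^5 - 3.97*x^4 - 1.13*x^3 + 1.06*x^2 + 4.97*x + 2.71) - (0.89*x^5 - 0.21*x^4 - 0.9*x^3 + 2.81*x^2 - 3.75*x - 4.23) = -0.25*x^5 - 3.76*x^4 - 0.23*x^3 - 1.75*x^2 + 8.72*x + 6.94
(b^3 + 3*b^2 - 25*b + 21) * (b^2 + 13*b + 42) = b^5 + 16*b^4 + 56*b^3 - 178*b^2 - 777*b + 882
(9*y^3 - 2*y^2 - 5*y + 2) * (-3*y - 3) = -27*y^4 - 21*y^3 + 21*y^2 + 9*y - 6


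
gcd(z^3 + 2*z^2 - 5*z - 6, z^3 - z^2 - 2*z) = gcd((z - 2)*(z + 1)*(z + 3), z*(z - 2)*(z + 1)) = z^2 - z - 2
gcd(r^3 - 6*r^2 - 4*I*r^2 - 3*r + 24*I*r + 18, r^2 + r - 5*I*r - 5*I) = 1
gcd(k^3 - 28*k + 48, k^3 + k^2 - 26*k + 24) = k^2 + 2*k - 24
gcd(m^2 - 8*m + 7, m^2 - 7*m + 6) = m - 1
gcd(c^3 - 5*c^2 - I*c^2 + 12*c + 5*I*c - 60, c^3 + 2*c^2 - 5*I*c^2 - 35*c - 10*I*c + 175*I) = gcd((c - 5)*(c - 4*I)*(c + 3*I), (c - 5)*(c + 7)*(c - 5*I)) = c - 5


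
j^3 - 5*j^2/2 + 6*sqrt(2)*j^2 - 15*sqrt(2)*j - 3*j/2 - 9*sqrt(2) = (j - 3)*(j + 1/2)*(j + 6*sqrt(2))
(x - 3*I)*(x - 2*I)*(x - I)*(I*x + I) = I*x^4 + 6*x^3 + I*x^3 + 6*x^2 - 11*I*x^2 - 6*x - 11*I*x - 6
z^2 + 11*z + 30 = (z + 5)*(z + 6)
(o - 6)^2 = o^2 - 12*o + 36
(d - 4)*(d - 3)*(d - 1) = d^3 - 8*d^2 + 19*d - 12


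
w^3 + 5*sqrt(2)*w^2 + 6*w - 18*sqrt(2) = (w - sqrt(2))*(w + 3*sqrt(2))^2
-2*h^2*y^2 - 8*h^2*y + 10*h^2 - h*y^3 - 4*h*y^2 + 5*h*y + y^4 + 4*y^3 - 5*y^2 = (-2*h + y)*(h + y)*(y - 1)*(y + 5)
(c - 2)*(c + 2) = c^2 - 4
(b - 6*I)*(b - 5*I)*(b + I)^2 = b^4 - 9*I*b^3 - 9*b^2 - 49*I*b + 30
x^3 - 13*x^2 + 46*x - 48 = (x - 8)*(x - 3)*(x - 2)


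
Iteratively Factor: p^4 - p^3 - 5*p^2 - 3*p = (p - 3)*(p^3 + 2*p^2 + p) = (p - 3)*(p + 1)*(p^2 + p) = p*(p - 3)*(p + 1)*(p + 1)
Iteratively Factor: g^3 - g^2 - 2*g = (g - 2)*(g^2 + g) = g*(g - 2)*(g + 1)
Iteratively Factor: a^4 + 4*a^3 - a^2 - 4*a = (a + 4)*(a^3 - a) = a*(a + 4)*(a^2 - 1) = a*(a + 1)*(a + 4)*(a - 1)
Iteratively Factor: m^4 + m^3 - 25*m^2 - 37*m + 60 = (m - 1)*(m^3 + 2*m^2 - 23*m - 60) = (m - 1)*(m + 3)*(m^2 - m - 20) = (m - 5)*(m - 1)*(m + 3)*(m + 4)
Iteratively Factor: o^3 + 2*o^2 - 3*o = (o)*(o^2 + 2*o - 3) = o*(o + 3)*(o - 1)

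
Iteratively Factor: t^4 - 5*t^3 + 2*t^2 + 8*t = (t + 1)*(t^3 - 6*t^2 + 8*t) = (t - 2)*(t + 1)*(t^2 - 4*t) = (t - 4)*(t - 2)*(t + 1)*(t)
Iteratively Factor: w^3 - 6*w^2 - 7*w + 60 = (w + 3)*(w^2 - 9*w + 20) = (w - 5)*(w + 3)*(w - 4)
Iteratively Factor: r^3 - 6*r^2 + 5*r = (r - 5)*(r^2 - r) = (r - 5)*(r - 1)*(r)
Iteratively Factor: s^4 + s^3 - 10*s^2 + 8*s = (s - 2)*(s^3 + 3*s^2 - 4*s) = (s - 2)*(s + 4)*(s^2 - s) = (s - 2)*(s - 1)*(s + 4)*(s)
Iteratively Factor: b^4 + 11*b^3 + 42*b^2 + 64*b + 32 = (b + 4)*(b^3 + 7*b^2 + 14*b + 8) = (b + 1)*(b + 4)*(b^2 + 6*b + 8) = (b + 1)*(b + 2)*(b + 4)*(b + 4)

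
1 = 1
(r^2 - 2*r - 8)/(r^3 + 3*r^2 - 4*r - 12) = (r - 4)/(r^2 + r - 6)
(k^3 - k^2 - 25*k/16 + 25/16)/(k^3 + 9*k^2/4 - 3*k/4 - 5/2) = (k - 5/4)/(k + 2)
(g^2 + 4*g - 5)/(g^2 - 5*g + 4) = (g + 5)/(g - 4)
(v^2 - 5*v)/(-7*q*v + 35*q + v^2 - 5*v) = -v/(7*q - v)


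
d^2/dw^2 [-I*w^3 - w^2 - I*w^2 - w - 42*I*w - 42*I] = -6*I*w - 2 - 2*I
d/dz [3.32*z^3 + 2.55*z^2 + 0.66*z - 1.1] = 9.96*z^2 + 5.1*z + 0.66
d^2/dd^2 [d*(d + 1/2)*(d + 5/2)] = 6*d + 6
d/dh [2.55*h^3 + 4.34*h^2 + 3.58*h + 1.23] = 7.65*h^2 + 8.68*h + 3.58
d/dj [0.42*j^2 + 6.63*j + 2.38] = 0.84*j + 6.63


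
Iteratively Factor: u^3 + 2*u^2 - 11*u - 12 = (u + 4)*(u^2 - 2*u - 3) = (u + 1)*(u + 4)*(u - 3)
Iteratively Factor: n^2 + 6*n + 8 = (n + 2)*(n + 4)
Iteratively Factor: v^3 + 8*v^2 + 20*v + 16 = (v + 2)*(v^2 + 6*v + 8) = (v + 2)*(v + 4)*(v + 2)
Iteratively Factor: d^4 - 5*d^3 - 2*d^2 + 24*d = (d)*(d^3 - 5*d^2 - 2*d + 24) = d*(d - 3)*(d^2 - 2*d - 8) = d*(d - 4)*(d - 3)*(d + 2)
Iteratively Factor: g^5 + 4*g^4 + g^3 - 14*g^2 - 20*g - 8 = (g - 2)*(g^4 + 6*g^3 + 13*g^2 + 12*g + 4) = (g - 2)*(g + 1)*(g^3 + 5*g^2 + 8*g + 4) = (g - 2)*(g + 1)*(g + 2)*(g^2 + 3*g + 2) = (g - 2)*(g + 1)^2*(g + 2)*(g + 2)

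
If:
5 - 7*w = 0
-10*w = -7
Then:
No Solution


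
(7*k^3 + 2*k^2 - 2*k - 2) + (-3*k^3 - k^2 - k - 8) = 4*k^3 + k^2 - 3*k - 10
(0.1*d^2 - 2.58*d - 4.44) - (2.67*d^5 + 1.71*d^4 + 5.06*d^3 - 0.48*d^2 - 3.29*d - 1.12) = -2.67*d^5 - 1.71*d^4 - 5.06*d^3 + 0.58*d^2 + 0.71*d - 3.32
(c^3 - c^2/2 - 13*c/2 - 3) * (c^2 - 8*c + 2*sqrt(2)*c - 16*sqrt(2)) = c^5 - 17*c^4/2 + 2*sqrt(2)*c^4 - 17*sqrt(2)*c^3 - 5*c^3/2 - 5*sqrt(2)*c^2 + 49*c^2 + 24*c + 98*sqrt(2)*c + 48*sqrt(2)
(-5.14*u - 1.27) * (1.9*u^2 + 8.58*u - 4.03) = -9.766*u^3 - 46.5142*u^2 + 9.8176*u + 5.1181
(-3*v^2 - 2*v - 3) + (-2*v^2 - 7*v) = -5*v^2 - 9*v - 3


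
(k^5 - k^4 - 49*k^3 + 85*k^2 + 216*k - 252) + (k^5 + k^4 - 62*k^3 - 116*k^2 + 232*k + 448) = 2*k^5 - 111*k^3 - 31*k^2 + 448*k + 196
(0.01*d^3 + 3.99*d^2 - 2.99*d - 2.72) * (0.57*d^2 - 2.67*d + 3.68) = 0.0057*d^5 + 2.2476*d^4 - 12.3208*d^3 + 21.1161*d^2 - 3.7408*d - 10.0096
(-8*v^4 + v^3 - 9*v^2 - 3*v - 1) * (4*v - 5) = -32*v^5 + 44*v^4 - 41*v^3 + 33*v^2 + 11*v + 5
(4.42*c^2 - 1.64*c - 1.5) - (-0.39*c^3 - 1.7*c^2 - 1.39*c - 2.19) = 0.39*c^3 + 6.12*c^2 - 0.25*c + 0.69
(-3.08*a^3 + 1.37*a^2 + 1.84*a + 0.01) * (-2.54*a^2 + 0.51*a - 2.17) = 7.8232*a^5 - 5.0506*a^4 + 2.7087*a^3 - 2.0599*a^2 - 3.9877*a - 0.0217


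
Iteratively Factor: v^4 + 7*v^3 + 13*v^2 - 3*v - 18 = (v + 2)*(v^3 + 5*v^2 + 3*v - 9) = (v + 2)*(v + 3)*(v^2 + 2*v - 3) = (v + 2)*(v + 3)^2*(v - 1)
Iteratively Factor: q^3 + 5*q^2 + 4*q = (q + 1)*(q^2 + 4*q) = q*(q + 1)*(q + 4)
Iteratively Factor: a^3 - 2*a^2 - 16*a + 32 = (a - 4)*(a^2 + 2*a - 8) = (a - 4)*(a + 4)*(a - 2)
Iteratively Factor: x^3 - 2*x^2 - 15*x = (x - 5)*(x^2 + 3*x) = (x - 5)*(x + 3)*(x)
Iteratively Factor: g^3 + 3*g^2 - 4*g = (g + 4)*(g^2 - g) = (g - 1)*(g + 4)*(g)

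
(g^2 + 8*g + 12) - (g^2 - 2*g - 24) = 10*g + 36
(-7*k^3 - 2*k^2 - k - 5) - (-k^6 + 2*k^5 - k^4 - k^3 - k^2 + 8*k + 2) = k^6 - 2*k^5 + k^4 - 6*k^3 - k^2 - 9*k - 7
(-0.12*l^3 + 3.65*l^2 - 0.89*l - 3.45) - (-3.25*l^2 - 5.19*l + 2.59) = -0.12*l^3 + 6.9*l^2 + 4.3*l - 6.04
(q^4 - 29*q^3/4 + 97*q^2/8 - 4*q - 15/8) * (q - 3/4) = q^5 - 8*q^4 + 281*q^3/16 - 419*q^2/32 + 9*q/8 + 45/32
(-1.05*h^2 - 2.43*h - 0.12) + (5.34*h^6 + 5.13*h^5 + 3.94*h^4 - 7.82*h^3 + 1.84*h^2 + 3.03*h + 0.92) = 5.34*h^6 + 5.13*h^5 + 3.94*h^4 - 7.82*h^3 + 0.79*h^2 + 0.6*h + 0.8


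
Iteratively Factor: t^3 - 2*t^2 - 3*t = (t - 3)*(t^2 + t) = t*(t - 3)*(t + 1)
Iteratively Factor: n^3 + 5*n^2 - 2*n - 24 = (n + 3)*(n^2 + 2*n - 8) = (n + 3)*(n + 4)*(n - 2)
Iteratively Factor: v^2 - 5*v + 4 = (v - 1)*(v - 4)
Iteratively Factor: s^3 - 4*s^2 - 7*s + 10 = (s + 2)*(s^2 - 6*s + 5) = (s - 5)*(s + 2)*(s - 1)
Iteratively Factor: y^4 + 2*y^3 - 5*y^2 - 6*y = (y + 1)*(y^3 + y^2 - 6*y) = (y - 2)*(y + 1)*(y^2 + 3*y) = y*(y - 2)*(y + 1)*(y + 3)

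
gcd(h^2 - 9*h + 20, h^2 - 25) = h - 5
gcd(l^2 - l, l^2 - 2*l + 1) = l - 1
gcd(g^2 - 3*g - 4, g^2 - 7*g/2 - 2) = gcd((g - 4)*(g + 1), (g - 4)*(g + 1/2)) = g - 4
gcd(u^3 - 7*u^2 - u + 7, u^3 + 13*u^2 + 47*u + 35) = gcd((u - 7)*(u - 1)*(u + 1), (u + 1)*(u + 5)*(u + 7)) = u + 1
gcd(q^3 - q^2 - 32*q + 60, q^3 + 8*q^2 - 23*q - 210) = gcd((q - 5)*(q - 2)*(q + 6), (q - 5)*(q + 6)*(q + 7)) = q^2 + q - 30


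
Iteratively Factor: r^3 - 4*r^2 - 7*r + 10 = (r - 5)*(r^2 + r - 2) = (r - 5)*(r + 2)*(r - 1)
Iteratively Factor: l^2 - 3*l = (l - 3)*(l)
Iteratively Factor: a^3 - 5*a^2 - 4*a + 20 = (a + 2)*(a^2 - 7*a + 10) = (a - 2)*(a + 2)*(a - 5)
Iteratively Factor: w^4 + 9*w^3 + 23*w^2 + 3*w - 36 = (w + 3)*(w^3 + 6*w^2 + 5*w - 12) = (w + 3)^2*(w^2 + 3*w - 4) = (w + 3)^2*(w + 4)*(w - 1)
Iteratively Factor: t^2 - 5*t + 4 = (t - 4)*(t - 1)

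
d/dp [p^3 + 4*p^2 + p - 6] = 3*p^2 + 8*p + 1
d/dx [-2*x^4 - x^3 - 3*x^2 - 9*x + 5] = -8*x^3 - 3*x^2 - 6*x - 9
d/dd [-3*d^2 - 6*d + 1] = -6*d - 6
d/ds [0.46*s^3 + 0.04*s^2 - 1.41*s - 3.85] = 1.38*s^2 + 0.08*s - 1.41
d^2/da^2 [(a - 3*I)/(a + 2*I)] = -10*I/(a + 2*I)^3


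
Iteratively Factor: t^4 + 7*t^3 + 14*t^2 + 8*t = (t)*(t^3 + 7*t^2 + 14*t + 8) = t*(t + 4)*(t^2 + 3*t + 2) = t*(t + 2)*(t + 4)*(t + 1)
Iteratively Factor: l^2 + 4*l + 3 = (l + 3)*(l + 1)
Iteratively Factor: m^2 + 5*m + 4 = (m + 4)*(m + 1)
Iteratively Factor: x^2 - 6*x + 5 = (x - 1)*(x - 5)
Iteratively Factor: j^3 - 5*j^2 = (j)*(j^2 - 5*j) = j*(j - 5)*(j)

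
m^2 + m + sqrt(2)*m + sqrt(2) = (m + 1)*(m + sqrt(2))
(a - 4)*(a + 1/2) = a^2 - 7*a/2 - 2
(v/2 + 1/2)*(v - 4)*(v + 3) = v^3/2 - 13*v/2 - 6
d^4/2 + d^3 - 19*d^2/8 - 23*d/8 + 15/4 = (d/2 + 1)*(d - 3/2)*(d - 1)*(d + 5/2)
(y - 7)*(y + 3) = y^2 - 4*y - 21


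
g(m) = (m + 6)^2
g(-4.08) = 3.69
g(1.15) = 51.12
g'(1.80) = 15.60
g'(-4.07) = 3.86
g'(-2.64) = 6.72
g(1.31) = 53.44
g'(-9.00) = -6.00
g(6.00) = 144.00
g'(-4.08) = 3.84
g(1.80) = 60.84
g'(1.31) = 14.62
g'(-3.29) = 5.42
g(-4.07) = 3.72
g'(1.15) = 14.30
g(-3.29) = 7.34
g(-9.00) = 9.00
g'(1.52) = 15.04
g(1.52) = 56.55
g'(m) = 2*m + 12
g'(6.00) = 24.00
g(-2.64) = 11.29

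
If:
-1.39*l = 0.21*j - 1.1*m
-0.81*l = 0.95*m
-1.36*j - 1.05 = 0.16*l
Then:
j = -0.78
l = 0.07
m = -0.06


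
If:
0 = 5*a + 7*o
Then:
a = -7*o/5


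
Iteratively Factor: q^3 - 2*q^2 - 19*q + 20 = (q - 5)*(q^2 + 3*q - 4) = (q - 5)*(q + 4)*(q - 1)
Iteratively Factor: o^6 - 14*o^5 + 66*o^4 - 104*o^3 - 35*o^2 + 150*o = (o - 2)*(o^5 - 12*o^4 + 42*o^3 - 20*o^2 - 75*o) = (o - 5)*(o - 2)*(o^4 - 7*o^3 + 7*o^2 + 15*o) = (o - 5)^2*(o - 2)*(o^3 - 2*o^2 - 3*o) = (o - 5)^2*(o - 2)*(o + 1)*(o^2 - 3*o) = o*(o - 5)^2*(o - 2)*(o + 1)*(o - 3)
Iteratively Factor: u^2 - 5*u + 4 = (u - 4)*(u - 1)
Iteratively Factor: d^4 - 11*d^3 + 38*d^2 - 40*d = (d - 2)*(d^3 - 9*d^2 + 20*d) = (d - 5)*(d - 2)*(d^2 - 4*d) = d*(d - 5)*(d - 2)*(d - 4)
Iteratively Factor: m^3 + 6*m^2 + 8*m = (m + 4)*(m^2 + 2*m) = m*(m + 4)*(m + 2)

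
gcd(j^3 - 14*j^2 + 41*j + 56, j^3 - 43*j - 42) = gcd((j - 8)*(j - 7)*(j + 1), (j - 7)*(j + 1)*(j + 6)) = j^2 - 6*j - 7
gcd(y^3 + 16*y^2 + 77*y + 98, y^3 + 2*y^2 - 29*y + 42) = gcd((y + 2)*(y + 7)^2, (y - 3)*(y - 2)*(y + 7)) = y + 7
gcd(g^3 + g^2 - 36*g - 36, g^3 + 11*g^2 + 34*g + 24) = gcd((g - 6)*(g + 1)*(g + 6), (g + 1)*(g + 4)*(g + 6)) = g^2 + 7*g + 6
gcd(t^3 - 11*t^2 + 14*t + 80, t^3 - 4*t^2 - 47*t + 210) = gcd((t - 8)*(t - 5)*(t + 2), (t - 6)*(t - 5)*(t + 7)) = t - 5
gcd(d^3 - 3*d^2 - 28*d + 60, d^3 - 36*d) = d - 6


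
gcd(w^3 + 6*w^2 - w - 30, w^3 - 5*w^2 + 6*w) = w - 2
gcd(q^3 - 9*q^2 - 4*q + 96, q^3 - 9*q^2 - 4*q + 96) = q^3 - 9*q^2 - 4*q + 96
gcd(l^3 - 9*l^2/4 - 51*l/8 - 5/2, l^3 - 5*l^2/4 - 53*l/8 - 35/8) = l + 5/4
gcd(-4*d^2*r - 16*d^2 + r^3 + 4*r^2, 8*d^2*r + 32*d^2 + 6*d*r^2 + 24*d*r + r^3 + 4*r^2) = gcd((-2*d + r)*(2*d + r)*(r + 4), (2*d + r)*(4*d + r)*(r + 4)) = 2*d*r + 8*d + r^2 + 4*r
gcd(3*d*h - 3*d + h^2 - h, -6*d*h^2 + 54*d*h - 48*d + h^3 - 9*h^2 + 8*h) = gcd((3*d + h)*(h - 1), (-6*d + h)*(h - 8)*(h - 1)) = h - 1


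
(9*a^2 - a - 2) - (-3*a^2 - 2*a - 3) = 12*a^2 + a + 1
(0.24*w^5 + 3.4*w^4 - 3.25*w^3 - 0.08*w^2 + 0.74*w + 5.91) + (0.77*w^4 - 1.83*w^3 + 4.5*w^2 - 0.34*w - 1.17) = 0.24*w^5 + 4.17*w^4 - 5.08*w^3 + 4.42*w^2 + 0.4*w + 4.74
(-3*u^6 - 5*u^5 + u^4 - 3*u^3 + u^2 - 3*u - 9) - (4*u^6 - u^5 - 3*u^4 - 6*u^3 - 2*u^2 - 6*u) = -7*u^6 - 4*u^5 + 4*u^4 + 3*u^3 + 3*u^2 + 3*u - 9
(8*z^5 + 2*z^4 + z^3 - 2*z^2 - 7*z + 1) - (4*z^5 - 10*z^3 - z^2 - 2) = 4*z^5 + 2*z^4 + 11*z^3 - z^2 - 7*z + 3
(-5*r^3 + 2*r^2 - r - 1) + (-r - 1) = -5*r^3 + 2*r^2 - 2*r - 2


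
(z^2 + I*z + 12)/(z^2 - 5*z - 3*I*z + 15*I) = (z + 4*I)/(z - 5)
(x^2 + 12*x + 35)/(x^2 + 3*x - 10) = (x + 7)/(x - 2)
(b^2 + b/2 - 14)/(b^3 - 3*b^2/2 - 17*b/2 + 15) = (2*b^2 + b - 28)/(2*b^3 - 3*b^2 - 17*b + 30)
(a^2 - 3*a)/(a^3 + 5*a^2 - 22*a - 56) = a*(a - 3)/(a^3 + 5*a^2 - 22*a - 56)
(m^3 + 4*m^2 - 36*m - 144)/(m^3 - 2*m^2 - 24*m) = (m + 6)/m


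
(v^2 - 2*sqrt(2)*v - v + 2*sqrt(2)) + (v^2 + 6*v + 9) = 2*v^2 - 2*sqrt(2)*v + 5*v + 2*sqrt(2) + 9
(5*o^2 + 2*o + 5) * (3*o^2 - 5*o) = 15*o^4 - 19*o^3 + 5*o^2 - 25*o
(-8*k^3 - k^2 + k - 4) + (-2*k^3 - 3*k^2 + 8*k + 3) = -10*k^3 - 4*k^2 + 9*k - 1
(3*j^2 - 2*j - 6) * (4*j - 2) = 12*j^3 - 14*j^2 - 20*j + 12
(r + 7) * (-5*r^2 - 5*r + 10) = -5*r^3 - 40*r^2 - 25*r + 70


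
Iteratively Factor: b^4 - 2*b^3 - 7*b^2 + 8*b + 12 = (b + 2)*(b^3 - 4*b^2 + b + 6) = (b - 2)*(b + 2)*(b^2 - 2*b - 3) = (b - 2)*(b + 1)*(b + 2)*(b - 3)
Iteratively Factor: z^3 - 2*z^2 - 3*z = (z + 1)*(z^2 - 3*z) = (z - 3)*(z + 1)*(z)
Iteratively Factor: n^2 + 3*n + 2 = (n + 1)*(n + 2)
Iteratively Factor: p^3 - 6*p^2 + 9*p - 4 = (p - 1)*(p^2 - 5*p + 4) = (p - 1)^2*(p - 4)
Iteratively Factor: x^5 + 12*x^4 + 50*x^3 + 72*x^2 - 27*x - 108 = (x + 3)*(x^4 + 9*x^3 + 23*x^2 + 3*x - 36) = (x + 3)^2*(x^3 + 6*x^2 + 5*x - 12) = (x + 3)^3*(x^2 + 3*x - 4) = (x - 1)*(x + 3)^3*(x + 4)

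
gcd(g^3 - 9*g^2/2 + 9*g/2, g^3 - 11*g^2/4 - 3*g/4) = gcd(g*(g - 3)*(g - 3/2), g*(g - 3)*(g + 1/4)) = g^2 - 3*g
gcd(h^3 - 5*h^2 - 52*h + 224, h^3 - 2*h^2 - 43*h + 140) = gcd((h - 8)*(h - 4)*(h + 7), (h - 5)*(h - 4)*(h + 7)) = h^2 + 3*h - 28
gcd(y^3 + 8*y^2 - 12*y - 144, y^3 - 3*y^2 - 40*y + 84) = y + 6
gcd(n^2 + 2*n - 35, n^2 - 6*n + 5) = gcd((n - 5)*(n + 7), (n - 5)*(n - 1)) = n - 5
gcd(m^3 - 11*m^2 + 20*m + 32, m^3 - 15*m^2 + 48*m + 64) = m^2 - 7*m - 8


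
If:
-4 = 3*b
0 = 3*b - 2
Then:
No Solution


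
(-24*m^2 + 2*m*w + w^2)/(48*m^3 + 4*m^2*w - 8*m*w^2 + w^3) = (6*m + w)/(-12*m^2 - 4*m*w + w^2)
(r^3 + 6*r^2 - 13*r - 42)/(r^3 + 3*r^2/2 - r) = 2*(r^2 + 4*r - 21)/(r*(2*r - 1))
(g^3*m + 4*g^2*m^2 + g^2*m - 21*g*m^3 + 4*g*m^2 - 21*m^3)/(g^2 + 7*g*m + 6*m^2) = m*(g^3 + 4*g^2*m + g^2 - 21*g*m^2 + 4*g*m - 21*m^2)/(g^2 + 7*g*m + 6*m^2)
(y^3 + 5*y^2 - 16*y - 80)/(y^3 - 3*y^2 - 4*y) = (y^2 + 9*y + 20)/(y*(y + 1))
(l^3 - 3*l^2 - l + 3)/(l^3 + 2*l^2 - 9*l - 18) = (l^2 - 1)/(l^2 + 5*l + 6)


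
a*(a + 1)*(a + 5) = a^3 + 6*a^2 + 5*a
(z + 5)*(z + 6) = z^2 + 11*z + 30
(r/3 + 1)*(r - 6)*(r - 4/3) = r^3/3 - 13*r^2/9 - 14*r/3 + 8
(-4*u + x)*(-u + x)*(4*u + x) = 16*u^3 - 16*u^2*x - u*x^2 + x^3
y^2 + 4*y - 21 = (y - 3)*(y + 7)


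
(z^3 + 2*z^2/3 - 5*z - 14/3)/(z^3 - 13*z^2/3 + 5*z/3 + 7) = (z + 2)/(z - 3)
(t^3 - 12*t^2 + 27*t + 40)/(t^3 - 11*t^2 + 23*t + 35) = (t - 8)/(t - 7)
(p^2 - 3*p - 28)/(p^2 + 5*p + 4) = (p - 7)/(p + 1)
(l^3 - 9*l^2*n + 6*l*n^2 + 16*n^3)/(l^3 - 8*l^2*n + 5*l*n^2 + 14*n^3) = (l - 8*n)/(l - 7*n)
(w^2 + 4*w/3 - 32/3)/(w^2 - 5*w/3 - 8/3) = (w + 4)/(w + 1)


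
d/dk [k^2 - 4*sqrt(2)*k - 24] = 2*k - 4*sqrt(2)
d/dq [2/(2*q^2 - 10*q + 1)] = 4*(5 - 2*q)/(2*q^2 - 10*q + 1)^2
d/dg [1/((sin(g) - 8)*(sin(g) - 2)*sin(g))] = (-3*cos(g) + 20/tan(g) - 16*cos(g)/sin(g)^2)/((sin(g) - 8)^2*(sin(g) - 2)^2)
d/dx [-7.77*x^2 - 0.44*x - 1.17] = -15.54*x - 0.44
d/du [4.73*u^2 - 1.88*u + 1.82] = 9.46*u - 1.88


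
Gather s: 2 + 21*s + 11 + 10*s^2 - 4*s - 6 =10*s^2 + 17*s + 7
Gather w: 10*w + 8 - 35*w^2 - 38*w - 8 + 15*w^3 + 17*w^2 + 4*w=15*w^3 - 18*w^2 - 24*w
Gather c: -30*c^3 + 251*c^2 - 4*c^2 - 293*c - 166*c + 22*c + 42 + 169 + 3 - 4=-30*c^3 + 247*c^2 - 437*c + 210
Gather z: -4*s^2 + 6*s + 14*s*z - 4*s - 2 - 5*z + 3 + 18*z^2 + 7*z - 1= -4*s^2 + 2*s + 18*z^2 + z*(14*s + 2)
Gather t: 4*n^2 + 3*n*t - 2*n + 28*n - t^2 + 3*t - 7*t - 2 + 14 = 4*n^2 + 26*n - t^2 + t*(3*n - 4) + 12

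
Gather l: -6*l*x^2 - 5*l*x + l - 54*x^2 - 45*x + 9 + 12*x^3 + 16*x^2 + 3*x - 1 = l*(-6*x^2 - 5*x + 1) + 12*x^3 - 38*x^2 - 42*x + 8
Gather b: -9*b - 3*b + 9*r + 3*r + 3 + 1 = -12*b + 12*r + 4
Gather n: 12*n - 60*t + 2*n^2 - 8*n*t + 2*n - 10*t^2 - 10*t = 2*n^2 + n*(14 - 8*t) - 10*t^2 - 70*t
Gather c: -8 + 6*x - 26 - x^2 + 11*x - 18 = -x^2 + 17*x - 52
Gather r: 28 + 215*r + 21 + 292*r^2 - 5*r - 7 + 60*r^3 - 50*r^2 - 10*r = 60*r^3 + 242*r^2 + 200*r + 42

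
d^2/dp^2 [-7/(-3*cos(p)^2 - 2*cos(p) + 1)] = 7*(-72*sin(p)^4 + 68*sin(p)^2 + 41*cos(p) - 9*cos(3*p) + 32)/(2*(cos(p) + 1)^3*(3*cos(p) - 1)^3)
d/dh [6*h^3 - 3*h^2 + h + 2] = 18*h^2 - 6*h + 1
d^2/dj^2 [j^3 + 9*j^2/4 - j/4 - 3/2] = 6*j + 9/2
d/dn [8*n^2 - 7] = 16*n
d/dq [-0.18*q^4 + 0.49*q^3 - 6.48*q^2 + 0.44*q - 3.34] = -0.72*q^3 + 1.47*q^2 - 12.96*q + 0.44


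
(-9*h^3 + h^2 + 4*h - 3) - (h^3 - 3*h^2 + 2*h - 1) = -10*h^3 + 4*h^2 + 2*h - 2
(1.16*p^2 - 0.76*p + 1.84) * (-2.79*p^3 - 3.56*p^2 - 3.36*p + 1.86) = -3.2364*p^5 - 2.0092*p^4 - 6.3256*p^3 - 1.8392*p^2 - 7.596*p + 3.4224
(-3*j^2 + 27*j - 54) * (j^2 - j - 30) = -3*j^4 + 30*j^3 + 9*j^2 - 756*j + 1620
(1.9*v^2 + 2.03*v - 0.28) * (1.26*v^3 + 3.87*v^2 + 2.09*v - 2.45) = 2.394*v^5 + 9.9108*v^4 + 11.4743*v^3 - 1.4959*v^2 - 5.5587*v + 0.686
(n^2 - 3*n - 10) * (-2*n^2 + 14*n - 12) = -2*n^4 + 20*n^3 - 34*n^2 - 104*n + 120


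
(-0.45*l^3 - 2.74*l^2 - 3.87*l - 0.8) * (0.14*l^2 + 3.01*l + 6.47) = -0.063*l^5 - 1.7381*l^4 - 11.7007*l^3 - 29.4885*l^2 - 27.4469*l - 5.176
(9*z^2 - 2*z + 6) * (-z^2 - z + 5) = -9*z^4 - 7*z^3 + 41*z^2 - 16*z + 30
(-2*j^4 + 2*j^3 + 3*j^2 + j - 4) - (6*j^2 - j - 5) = -2*j^4 + 2*j^3 - 3*j^2 + 2*j + 1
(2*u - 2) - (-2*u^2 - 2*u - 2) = 2*u^2 + 4*u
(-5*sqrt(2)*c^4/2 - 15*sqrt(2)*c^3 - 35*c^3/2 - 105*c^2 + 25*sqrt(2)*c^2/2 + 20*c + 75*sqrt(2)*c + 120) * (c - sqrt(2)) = -5*sqrt(2)*c^5/2 - 15*sqrt(2)*c^4 - 25*c^4/2 - 75*c^3 + 30*sqrt(2)*c^3 - 5*c^2 + 180*sqrt(2)*c^2 - 30*c - 20*sqrt(2)*c - 120*sqrt(2)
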